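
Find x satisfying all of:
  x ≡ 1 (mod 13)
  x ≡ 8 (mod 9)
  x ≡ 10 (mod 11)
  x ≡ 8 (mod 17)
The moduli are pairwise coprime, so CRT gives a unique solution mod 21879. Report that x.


Product of moduli M = 13 · 9 · 11 · 17 = 21879.
Merge one congruence at a time:
  Start: x ≡ 1 (mod 13).
  Combine with x ≡ 8 (mod 9); new modulus lcm = 117.
    Write x = 1 + 13·t and substitute into x ≡ 8 (mod 9): 13·t ≡ 8 − 1 = 7 (mod 9).
    Reduce coefficients mod 9: 4·t ≡ 7 (mod 9).
    The inverse of 4 mod 9 is 7 (since 4·7 = 28 = 3·9 + 1), so t ≡ 7·7 = 49 ≡ 4 (mod 9).
    Then x = 1 + 13·4 = 53, valid modulo lcm(13, 9) = 117: x ≡ 53 (mod 117).
  Combine with x ≡ 10 (mod 11); new modulus lcm = 1287.
    Write x = 53 + 117·t and substitute into x ≡ 10 (mod 11): 117·t ≡ 10 − 53 = -43 (mod 11).
    Reduce coefficients mod 11: 7·t ≡ 1 (mod 11).
    The inverse of 7 mod 11 is 8 (since 7·8 = 56 = 5·11 + 1), so t ≡ 8·1 = 8 ≡ 8 (mod 11).
    Then x = 53 + 117·8 = 989, valid modulo lcm(117, 11) = 1287: x ≡ 989 (mod 1287).
  Combine with x ≡ 8 (mod 17); new modulus lcm = 21879.
    Write x = 989 + 1287·t and substitute into x ≡ 8 (mod 17): 1287·t ≡ 8 − 989 = -981 (mod 17).
    Reduce coefficients mod 17: 12·t ≡ 5 (mod 17).
    The inverse of 12 mod 17 is 10 (since 12·10 = 120 = 7·17 + 1), so t ≡ 10·5 = 50 ≡ 16 (mod 17).
    Then x = 989 + 1287·16 = 21581, valid modulo lcm(1287, 17) = 21879: x ≡ 21581 (mod 21879).
Verify against each original: 21581 mod 13 = 1, 21581 mod 9 = 8, 21581 mod 11 = 10, 21581 mod 17 = 8.

x ≡ 21581 (mod 21879).


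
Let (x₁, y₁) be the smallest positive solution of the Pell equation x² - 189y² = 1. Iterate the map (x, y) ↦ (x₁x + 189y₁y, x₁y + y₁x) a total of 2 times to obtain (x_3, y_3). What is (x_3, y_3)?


Step 1: Find the fundamental solution (x₁, y₁) of x² - 189y² = 1.
  Expand √189 as a continued fraction. a₀ = ⌊√189⌋ = 13; iterate m_{k+1} = d_k·a_k − m_k, d_{k+1} = (189 − m_{k+1}²)/d_k, a_{k+1} = ⌊(a₀ + m_{k+1})/d_{k+1}⌋ (starting m₀ = 0, d₀ = 1), with convergents p_k = a_k·p_{k-1} + p_{k-2}, q_k = a_k·q_{k-1} + q_{k-2} (p₋₁ = 1, q₋₁ = 0):
  k = 0: a₀ = 13; p₀/q₀ = 13/1; p₀² − 189·q₀² = 169 − 189 = -20.
  k = 1: m = 13, d = 20, a = ⌊(13 + 13)/20⌋ = 1; p/q = (1·13 + 1)/(1·1 + 0) = 14/1; p² − 189·q² = 196 − 189 = 7.
  k = 2: m = 7, d = 7, a = ⌊(13 + 7)/7⌋ = 2; p/q = (2·14 + 13)/(2·1 + 1) = 41/3; p² − 189·q² = 1681 − 1701 = -20.
  k = 3: m = 7, d = 20, a = ⌊(13 + 7)/20⌋ = 1; p/q = (1·41 + 14)/(1·3 + 1) = 55/4; p² − 189·q² = 3025 − 3024 = 1.
  The first convergent with p² − 189·q² = 1 gives the fundamental solution (x₁, y₁) = (55, 4).
Step 2: Apply the recurrence (x_{n+1}, y_{n+1}) = (x₁x_n + 189y₁y_n, x₁y_n + y₁x_n) repeatedly.
  From (x_1, y_1) = (55, 4): x_2 = 55·55 + 189·4·4 = 6049; y_2 = 55·4 + 4·55 = 440.
  From (x_2, y_2) = (6049, 440): x_3 = 55·6049 + 189·4·440 = 665335; y_3 = 55·440 + 4·6049 = 48396.
Step 3: Verify x_3² - 189·y_3² = 442670662225 - 442670662224 = 1 (should be 1). ✓

(x_1, y_1) = (55, 4); (x_3, y_3) = (665335, 48396).


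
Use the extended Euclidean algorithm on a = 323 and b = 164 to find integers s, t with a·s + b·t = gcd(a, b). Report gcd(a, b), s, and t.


Euclidean algorithm on (323, 164) — divide until remainder is 0:
  323 = 1 · 164 + 159
  164 = 1 · 159 + 5
  159 = 31 · 5 + 4
  5 = 1 · 4 + 1
  4 = 4 · 1 + 0
gcd(323, 164) = 1.
Track Bezout coefficients alongside the remainders: start with r₀ = 323 = a·1 + b·0 (s = 1, t = 0) and r₁ = 164 = a·0 + b·1 (s = 0, t = 1); each new remainder r_{k+1} = r_{k-1} − q_k·r_k inherits s_{k+1} = s_{k-1} − q_k·s_k, t_{k+1} = t_{k-1} − q_k·t_k, so r_k = a·s_k + b·t_k at every step:
  q = 1: r = 159, s = 1 − 1·0 = 1, t = 0 − 1·1 = -1  (check: 323·1 + 164·(-1) = 159)
  q = 1: r = 5, s = 0 − 1·1 = -1, t = 1 − 1·(-1) = 2  (check: 323·(-1) + 164·2 = 5)
  q = 31: r = 4, s = 1 − 31·(-1) = 32, t = -1 − 31·2 = -63  (check: 323·32 + 164·(-63) = 4)
  q = 1: r = 1, s = -1 − 1·32 = -33, t = 2 − 1·(-63) = 65  (check: 323·(-33) + 164·65 = 1)
The row with r = 1 (the gcd) gives the Bezout coefficients s = -33, t = 65.
Result: 323 · (-33) + 164 · (65) = 1.

gcd(323, 164) = 1; s = -33, t = 65 (check: 323·(-33) + 164·65 = 1).


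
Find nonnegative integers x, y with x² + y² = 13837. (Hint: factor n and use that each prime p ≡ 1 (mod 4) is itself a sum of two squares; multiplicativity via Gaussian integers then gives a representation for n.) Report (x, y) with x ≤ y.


Step 1: Factor n = 13837 = 101 · 137.
Step 2: Check the mod-4 condition on each prime factor: 101 ≡ 1 (mod 4), exponent 1; 137 ≡ 1 (mod 4), exponent 1.
All primes ≡ 3 (mod 4) appear to even exponent (or don't appear), so by the two-squares theorem n IS expressible as a sum of two squares.
Step 3: Build a representation. Here n = 101 · 137 is a product of primes ≡ 1 (mod 4). Each prime p ≡ 1 (mod 4) is itself a sum of two squares; find a² by testing p − a² for a perfect square:
  101: 101 − 1² = 100 = 10² ⇒ 101 = 1² + 10².
  137: 137 − 1² = 136, 137 − 2² = 133, 137 − 3² = 128, 137 − 4² = 121 = 11² ⇒ 137 = 4² + 11².
  Combine using the Brahmagupta–Fibonacci identity (a² + b²)(c² + d²) = (ac − bd)² + (ad + bc)² = (ac + bd)² + (ad − bc)²:
  101 · 137 = 13837: from (1² + 10²)(4² + 11²), take (1·4 − 10·11, 1·11 + 10·4) = (4 − 110, 11 + 40) = (-106, 51); dropping signs (only squares matter) gives (106, 51); check 106² + 51² = 11236 + 2601 = 13837 ✓.
Step 4: Order so x ≤ y and verify: 51² + 106² = 2601 + 11236 = 13837 = n. ✓

n = 13837 = 51² + 106² (one valid representation with x ≤ y).


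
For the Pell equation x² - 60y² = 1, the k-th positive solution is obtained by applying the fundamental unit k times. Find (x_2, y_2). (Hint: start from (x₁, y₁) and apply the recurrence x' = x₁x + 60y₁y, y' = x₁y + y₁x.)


Step 1: Find the fundamental solution (x₁, y₁) of x² - 60y² = 1.
  Expand √60 as a continued fraction. a₀ = ⌊√60⌋ = 7; iterate m_{k+1} = d_k·a_k − m_k, d_{k+1} = (60 − m_{k+1}²)/d_k, a_{k+1} = ⌊(a₀ + m_{k+1})/d_{k+1}⌋ (starting m₀ = 0, d₀ = 1), with convergents p_k = a_k·p_{k-1} + p_{k-2}, q_k = a_k·q_{k-1} + q_{k-2} (p₋₁ = 1, q₋₁ = 0):
  k = 0: a₀ = 7; p₀/q₀ = 7/1; p₀² − 60·q₀² = 49 − 60 = -11.
  k = 1: m = 7, d = 11, a = ⌊(7 + 7)/11⌋ = 1; p/q = (1·7 + 1)/(1·1 + 0) = 8/1; p² − 60·q² = 64 − 60 = 4.
  k = 2: m = 4, d = 4, a = ⌊(7 + 4)/4⌋ = 2; p/q = (2·8 + 7)/(2·1 + 1) = 23/3; p² − 60·q² = 529 − 540 = -11.
  k = 3: m = 4, d = 11, a = ⌊(7 + 4)/11⌋ = 1; p/q = (1·23 + 8)/(1·3 + 1) = 31/4; p² − 60·q² = 961 − 960 = 1.
  The first convergent with p² − 60·q² = 1 gives the fundamental solution (x₁, y₁) = (31, 4).
Step 2: Apply the recurrence (x_{n+1}, y_{n+1}) = (x₁x_n + 60y₁y_n, x₁y_n + y₁x_n) repeatedly.
  From (x_1, y_1) = (31, 4): x_2 = 31·31 + 60·4·4 = 1921; y_2 = 31·4 + 4·31 = 248.
Step 3: Verify x_2² - 60·y_2² = 3690241 - 3690240 = 1 (should be 1). ✓

(x_1, y_1) = (31, 4); (x_2, y_2) = (1921, 248).


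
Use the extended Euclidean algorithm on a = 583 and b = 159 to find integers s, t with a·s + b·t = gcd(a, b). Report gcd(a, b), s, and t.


Euclidean algorithm on (583, 159) — divide until remainder is 0:
  583 = 3 · 159 + 106
  159 = 1 · 106 + 53
  106 = 2 · 53 + 0
gcd(583, 159) = 53.
Track Bezout coefficients alongside the remainders: start with r₀ = 583 = a·1 + b·0 (s = 1, t = 0) and r₁ = 159 = a·0 + b·1 (s = 0, t = 1); each new remainder r_{k+1} = r_{k-1} − q_k·r_k inherits s_{k+1} = s_{k-1} − q_k·s_k, t_{k+1} = t_{k-1} − q_k·t_k, so r_k = a·s_k + b·t_k at every step:
  q = 3: r = 106, s = 1 − 3·0 = 1, t = 0 − 3·1 = -3  (check: 583·1 + 159·(-3) = 106)
  q = 1: r = 53, s = 0 − 1·1 = -1, t = 1 − 1·(-3) = 4  (check: 583·(-1) + 159·4 = 53)
The row with r = 53 (the gcd) gives the Bezout coefficients s = -1, t = 4.
Result: 583 · (-1) + 159 · (4) = 53.

gcd(583, 159) = 53; s = -1, t = 4 (check: 583·(-1) + 159·4 = 53).


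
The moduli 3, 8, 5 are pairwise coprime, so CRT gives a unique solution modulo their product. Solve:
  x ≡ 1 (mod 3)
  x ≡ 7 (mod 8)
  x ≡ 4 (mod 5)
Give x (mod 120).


Moduli 3, 8, 5 are pairwise coprime; by CRT there is a unique solution modulo M = 3 · 8 · 5 = 120.
Solve pairwise, accumulating the modulus:
  Start with x ≡ 1 (mod 3).
  Combine with x ≡ 7 (mod 8): since gcd(3, 8) = 1, we get a unique residue mod 24.
    Write x = 1 + 3·t and substitute into x ≡ 7 (mod 8): 3·t ≡ 7 − 1 = 6 (mod 8).
    The inverse of 3 mod 8 is 3 (since 3·3 = 9 = 1·8 + 1), so t ≡ 3·6 = 18 ≡ 2 (mod 8).
    Then x = 1 + 3·2 = 7, valid modulo lcm(3, 8) = 24: x ≡ 7 (mod 24).
  Combine with x ≡ 4 (mod 5): since gcd(24, 5) = 1, we get a unique residue mod 120.
    Write x = 7 + 24·t and substitute into x ≡ 4 (mod 5): 24·t ≡ 4 − 7 = -3 (mod 5).
    Reduce coefficients mod 5: 4·t ≡ 2 (mod 5).
    The inverse of 4 mod 5 is 4 (since 4·4 = 16 = 3·5 + 1), so t ≡ 4·2 = 8 ≡ 3 (mod 5).
    Then x = 7 + 24·3 = 79, valid modulo lcm(24, 5) = 120: x ≡ 79 (mod 120).
Verify: 79 mod 3 = 1 ✓, 79 mod 8 = 7 ✓, 79 mod 5 = 4 ✓.

x ≡ 79 (mod 120).


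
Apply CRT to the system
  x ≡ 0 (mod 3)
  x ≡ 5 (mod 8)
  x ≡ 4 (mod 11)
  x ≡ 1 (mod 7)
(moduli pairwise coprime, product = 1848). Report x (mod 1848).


Product of moduli M = 3 · 8 · 11 · 7 = 1848.
Merge one congruence at a time:
  Start: x ≡ 0 (mod 3).
  Combine with x ≡ 5 (mod 8); new modulus lcm = 24.
    Write x = 0 + 3·t and substitute into x ≡ 5 (mod 8): 3·t ≡ 5 − 0 = 5 (mod 8).
    The inverse of 3 mod 8 is 3 (since 3·3 = 9 = 1·8 + 1), so t ≡ 3·5 = 15 ≡ 7 (mod 8).
    Then x = 0 + 3·7 = 21, valid modulo lcm(3, 8) = 24: x ≡ 21 (mod 24).
  Combine with x ≡ 4 (mod 11); new modulus lcm = 264.
    Write x = 21 + 24·t and substitute into x ≡ 4 (mod 11): 24·t ≡ 4 − 21 = -17 (mod 11).
    Reduce coefficients mod 11: 2·t ≡ 5 (mod 11).
    The inverse of 2 mod 11 is 6 (since 2·6 = 12 = 1·11 + 1), so t ≡ 6·5 = 30 ≡ 8 (mod 11).
    Then x = 21 + 24·8 = 213, valid modulo lcm(24, 11) = 264: x ≡ 213 (mod 264).
  Combine with x ≡ 1 (mod 7); new modulus lcm = 1848.
    Write x = 213 + 264·t and substitute into x ≡ 1 (mod 7): 264·t ≡ 1 − 213 = -212 (mod 7).
    Reduce coefficients mod 7: 5·t ≡ 5 (mod 7).
    The inverse of 5 mod 7 is 3 (since 5·3 = 15 = 2·7 + 1), so t ≡ 3·5 = 15 ≡ 1 (mod 7).
    Then x = 213 + 264·1 = 477, valid modulo lcm(264, 7) = 1848: x ≡ 477 (mod 1848).
Verify against each original: 477 mod 3 = 0, 477 mod 8 = 5, 477 mod 11 = 4, 477 mod 7 = 1.

x ≡ 477 (mod 1848).


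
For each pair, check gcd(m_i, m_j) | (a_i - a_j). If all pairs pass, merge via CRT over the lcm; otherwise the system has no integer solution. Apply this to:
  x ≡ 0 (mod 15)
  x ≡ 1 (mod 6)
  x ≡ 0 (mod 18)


Moduli 15, 6, 18 are not pairwise coprime, so CRT works modulo lcm(m_i) when all pairwise compatibility conditions hold.
Pairwise compatibility: gcd(m_i, m_j) must divide a_i - a_j for every pair.
Merge one congruence at a time:
  Start: x ≡ 0 (mod 15).
  Combine with x ≡ 1 (mod 6): gcd(15, 6) = 3, and 1 - 0 = 1 is NOT divisible by 3.
    ⇒ system is inconsistent (no integer solution).

No solution (the system is inconsistent).


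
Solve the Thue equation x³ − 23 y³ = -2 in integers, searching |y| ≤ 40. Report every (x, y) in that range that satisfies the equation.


The equation is x³ - 23y³ = -2. For fixed y, x³ = 23·y³ − 2, so a solution requires the RHS to be a perfect cube.
Strategy: iterate y from -40 to 40, compute RHS = 23·y³ − 2, and check whether it is a (positive or negative) perfect cube.
Check small values of y:
  y = 0: RHS = -2 is not a perfect cube.
  y = 1: RHS = 21 is not a perfect cube.
  y = -1: RHS = -25 is not a perfect cube.
  y = 2: RHS = 182 is not a perfect cube.
  y = -2: RHS = -186 is not a perfect cube.
  y = 3: RHS = 619 is not a perfect cube.
  y = -3: RHS = -623 is not a perfect cube.
Continuing the search up to |y| = 40 finds no solutions either.
No (x, y) in the scanned range satisfies the equation.

No integer solutions with |y| ≤ 40.


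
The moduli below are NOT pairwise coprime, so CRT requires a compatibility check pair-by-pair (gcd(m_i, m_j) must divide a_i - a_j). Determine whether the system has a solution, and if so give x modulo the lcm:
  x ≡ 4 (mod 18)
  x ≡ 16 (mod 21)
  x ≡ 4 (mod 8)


Moduli 18, 21, 8 are not pairwise coprime, so CRT works modulo lcm(m_i) when all pairwise compatibility conditions hold.
Pairwise compatibility: gcd(m_i, m_j) must divide a_i - a_j for every pair.
Merge one congruence at a time:
  Start: x ≡ 4 (mod 18).
  Combine with x ≡ 16 (mod 21): gcd(18, 21) = 3; 16 - 4 = 12, which IS divisible by 3, so compatible.
    Write x = 4 + 18·t and substitute into x ≡ 16 (mod 21): 18·t ≡ 16 − 4 = 12 (mod 21).
    Divide the congruence (and modulus) by g = 3: 6·t ≡ 4 (mod 7).
    The inverse of 6 mod 7 is 6 (since 6·6 = 36 = 5·7 + 1), so t ≡ 6·4 = 24 ≡ 3 (mod 7).
    Then x = 4 + 18·3 = 58, valid modulo lcm(18, 21) = 126: x ≡ 58 (mod 126).
  Combine with x ≡ 4 (mod 8): gcd(126, 8) = 2; 4 - 58 = -54, which IS divisible by 2, so compatible.
    Write x = 58 + 126·t and substitute into x ≡ 4 (mod 8): 126·t ≡ 4 − 58 = -54 (mod 8).
    Divide the congruence (and modulus) by g = 2: 63·t ≡ -27 (mod 4).
    Reduce coefficients mod 4: 3·t ≡ 1 (mod 4).
    The inverse of 3 mod 4 is 3 (since 3·3 = 9 = 2·4 + 1), so t ≡ 3·1 = 3 ≡ 3 (mod 4).
    Then x = 58 + 126·3 = 436, valid modulo lcm(126, 8) = 504: x ≡ 436 (mod 504).
Verify: 436 mod 18 = 4, 436 mod 21 = 16, 436 mod 8 = 4.

x ≡ 436 (mod 504).


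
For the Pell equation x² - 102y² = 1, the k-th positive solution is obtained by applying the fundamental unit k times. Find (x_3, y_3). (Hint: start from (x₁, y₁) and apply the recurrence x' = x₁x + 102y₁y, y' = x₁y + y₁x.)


Step 1: Find the fundamental solution (x₁, y₁) of x² - 102y² = 1.
  Expand √102 as a continued fraction. a₀ = ⌊√102⌋ = 10; iterate m_{k+1} = d_k·a_k − m_k, d_{k+1} = (102 − m_{k+1}²)/d_k, a_{k+1} = ⌊(a₀ + m_{k+1})/d_{k+1}⌋ (starting m₀ = 0, d₀ = 1), with convergents p_k = a_k·p_{k-1} + p_{k-2}, q_k = a_k·q_{k-1} + q_{k-2} (p₋₁ = 1, q₋₁ = 0):
  k = 0: a₀ = 10; p₀/q₀ = 10/1; p₀² − 102·q₀² = 100 − 102 = -2.
  k = 1: m = 10, d = 2, a = ⌊(10 + 10)/2⌋ = 10; p/q = (10·10 + 1)/(10·1 + 0) = 101/10; p² − 102·q² = 10201 − 10200 = 1.
  The first convergent with p² − 102·q² = 1 gives the fundamental solution (x₁, y₁) = (101, 10).
Step 2: Apply the recurrence (x_{n+1}, y_{n+1}) = (x₁x_n + 102y₁y_n, x₁y_n + y₁x_n) repeatedly.
  From (x_1, y_1) = (101, 10): x_2 = 101·101 + 102·10·10 = 20401; y_2 = 101·10 + 10·101 = 2020.
  From (x_2, y_2) = (20401, 2020): x_3 = 101·20401 + 102·10·2020 = 4120901; y_3 = 101·2020 + 10·20401 = 408030.
Step 3: Verify x_3² - 102·y_3² = 16981825051801 - 16981825051800 = 1 (should be 1). ✓

(x_1, y_1) = (101, 10); (x_3, y_3) = (4120901, 408030).


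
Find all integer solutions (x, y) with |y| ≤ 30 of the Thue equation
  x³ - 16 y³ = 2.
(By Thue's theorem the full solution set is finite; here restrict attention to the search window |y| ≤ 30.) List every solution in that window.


The equation is x³ - 16y³ = 2. For fixed y, x³ = 16·y³ + 2, so a solution requires the RHS to be a perfect cube.
Strategy: iterate y from -30 to 30, compute RHS = 16·y³ + 2, and check whether it is a (positive or negative) perfect cube.
Check small values of y:
  y = 0: RHS = 2 is not a perfect cube.
  y = 1: RHS = 18 is not a perfect cube.
  y = -1: RHS = -14 is not a perfect cube.
  y = 2: RHS = 130 is not a perfect cube.
  y = -2: RHS = -126 is not a perfect cube.
  y = 3: RHS = 434 is not a perfect cube.
  y = -3: RHS = -430 is not a perfect cube.
Continuing the search up to |y| = 30 finds no solutions either.
No (x, y) in the scanned range satisfies the equation.

No integer solutions with |y| ≤ 30.


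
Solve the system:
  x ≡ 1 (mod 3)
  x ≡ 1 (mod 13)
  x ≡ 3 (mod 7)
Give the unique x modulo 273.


Moduli 3, 13, 7 are pairwise coprime; by CRT there is a unique solution modulo M = 3 · 13 · 7 = 273.
Solve pairwise, accumulating the modulus:
  Start with x ≡ 1 (mod 3).
  Combine with x ≡ 1 (mod 13): since gcd(3, 13) = 1, we get a unique residue mod 39.
    Write x = 1 + 3·t and substitute into x ≡ 1 (mod 13): 3·t ≡ 1 − 1 = 0 (mod 13).
    The inverse of 3 mod 13 is 9 (since 3·9 = 27 = 2·13 + 1), so t ≡ 9·0 = 0 ≡ 0 (mod 13).
    Then x = 1 + 3·0 = 1, valid modulo lcm(3, 13) = 39: x ≡ 1 (mod 39).
  Combine with x ≡ 3 (mod 7): since gcd(39, 7) = 1, we get a unique residue mod 273.
    Write x = 1 + 39·t and substitute into x ≡ 3 (mod 7): 39·t ≡ 3 − 1 = 2 (mod 7).
    Reduce coefficients mod 7: 4·t ≡ 2 (mod 7).
    The inverse of 4 mod 7 is 2 (since 4·2 = 8 = 1·7 + 1), so t ≡ 2·2 = 4 ≡ 4 (mod 7).
    Then x = 1 + 39·4 = 157, valid modulo lcm(39, 7) = 273: x ≡ 157 (mod 273).
Verify: 157 mod 3 = 1 ✓, 157 mod 13 = 1 ✓, 157 mod 7 = 3 ✓.

x ≡ 157 (mod 273).


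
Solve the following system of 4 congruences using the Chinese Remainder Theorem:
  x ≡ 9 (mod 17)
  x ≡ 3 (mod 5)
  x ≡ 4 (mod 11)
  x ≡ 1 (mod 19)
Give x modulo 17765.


Product of moduli M = 17 · 5 · 11 · 19 = 17765.
Merge one congruence at a time:
  Start: x ≡ 9 (mod 17).
  Combine with x ≡ 3 (mod 5); new modulus lcm = 85.
    Write x = 9 + 17·t and substitute into x ≡ 3 (mod 5): 17·t ≡ 3 − 9 = -6 (mod 5).
    Reduce coefficients mod 5: 2·t ≡ 4 (mod 5).
    The inverse of 2 mod 5 is 3 (since 2·3 = 6 = 1·5 + 1), so t ≡ 3·4 = 12 ≡ 2 (mod 5).
    Then x = 9 + 17·2 = 43, valid modulo lcm(17, 5) = 85: x ≡ 43 (mod 85).
  Combine with x ≡ 4 (mod 11); new modulus lcm = 935.
    Write x = 43 + 85·t and substitute into x ≡ 4 (mod 11): 85·t ≡ 4 − 43 = -39 (mod 11).
    Reduce coefficients mod 11: 8·t ≡ 5 (mod 11).
    The inverse of 8 mod 11 is 7 (since 8·7 = 56 = 5·11 + 1), so t ≡ 7·5 = 35 ≡ 2 (mod 11).
    Then x = 43 + 85·2 = 213, valid modulo lcm(85, 11) = 935: x ≡ 213 (mod 935).
  Combine with x ≡ 1 (mod 19); new modulus lcm = 17765.
    Write x = 213 + 935·t and substitute into x ≡ 1 (mod 19): 935·t ≡ 1 − 213 = -212 (mod 19).
    Reduce coefficients mod 19: 4·t ≡ 16 (mod 19).
    The inverse of 4 mod 19 is 5 (since 4·5 = 20 = 1·19 + 1), so t ≡ 5·16 = 80 ≡ 4 (mod 19).
    Then x = 213 + 935·4 = 3953, valid modulo lcm(935, 19) = 17765: x ≡ 3953 (mod 17765).
Verify against each original: 3953 mod 17 = 9, 3953 mod 5 = 3, 3953 mod 11 = 4, 3953 mod 19 = 1.

x ≡ 3953 (mod 17765).


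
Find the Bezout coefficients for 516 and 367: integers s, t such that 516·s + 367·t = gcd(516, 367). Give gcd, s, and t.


Euclidean algorithm on (516, 367) — divide until remainder is 0:
  516 = 1 · 367 + 149
  367 = 2 · 149 + 69
  149 = 2 · 69 + 11
  69 = 6 · 11 + 3
  11 = 3 · 3 + 2
  3 = 1 · 2 + 1
  2 = 2 · 1 + 0
gcd(516, 367) = 1.
Track Bezout coefficients alongside the remainders: start with r₀ = 516 = a·1 + b·0 (s = 1, t = 0) and r₁ = 367 = a·0 + b·1 (s = 0, t = 1); each new remainder r_{k+1} = r_{k-1} − q_k·r_k inherits s_{k+1} = s_{k-1} − q_k·s_k, t_{k+1} = t_{k-1} − q_k·t_k, so r_k = a·s_k + b·t_k at every step:
  q = 1: r = 149, s = 1 − 1·0 = 1, t = 0 − 1·1 = -1  (check: 516·1 + 367·(-1) = 149)
  q = 2: r = 69, s = 0 − 2·1 = -2, t = 1 − 2·(-1) = 3  (check: 516·(-2) + 367·3 = 69)
  q = 2: r = 11, s = 1 − 2·(-2) = 5, t = -1 − 2·3 = -7  (check: 516·5 + 367·(-7) = 11)
  q = 6: r = 3, s = -2 − 6·5 = -32, t = 3 − 6·(-7) = 45  (check: 516·(-32) + 367·45 = 3)
  q = 3: r = 2, s = 5 − 3·(-32) = 101, t = -7 − 3·45 = -142  (check: 516·101 + 367·(-142) = 2)
  q = 1: r = 1, s = -32 − 1·101 = -133, t = 45 − 1·(-142) = 187  (check: 516·(-133) + 367·187 = 1)
The row with r = 1 (the gcd) gives the Bezout coefficients s = -133, t = 187.
Result: 516 · (-133) + 367 · (187) = 1.

gcd(516, 367) = 1; s = -133, t = 187 (check: 516·(-133) + 367·187 = 1).


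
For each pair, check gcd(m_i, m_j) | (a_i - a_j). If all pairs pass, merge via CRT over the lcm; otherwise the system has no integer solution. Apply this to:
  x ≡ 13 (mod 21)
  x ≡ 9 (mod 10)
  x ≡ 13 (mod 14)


Moduli 21, 10, 14 are not pairwise coprime, so CRT works modulo lcm(m_i) when all pairwise compatibility conditions hold.
Pairwise compatibility: gcd(m_i, m_j) must divide a_i - a_j for every pair.
Merge one congruence at a time:
  Start: x ≡ 13 (mod 21).
  Combine with x ≡ 9 (mod 10): gcd(21, 10) = 1; 9 - 13 = -4, which IS divisible by 1, so compatible.
    Write x = 13 + 21·t and substitute into x ≡ 9 (mod 10): 21·t ≡ 9 − 13 = -4 (mod 10).
    Reduce coefficients mod 10: 1·t ≡ 6 (mod 10).
    So t ≡ 6 (mod 10).
    Then x = 13 + 21·6 = 139, valid modulo lcm(21, 10) = 210: x ≡ 139 (mod 210).
  Combine with x ≡ 13 (mod 14): gcd(210, 14) = 14; 13 - 139 = -126, which IS divisible by 14, so compatible.
    Write x = 139 + 210·t and substitute into x ≡ 13 (mod 14): 210·t ≡ 13 − 139 = -126 (mod 14).
    Divide the congruence (and modulus) by g = 14: 15·t ≡ -9 (mod 1).
    Modulo 1 every t works; take t = 0.
    Then x = 139 + 210·0 = 139, valid modulo lcm(210, 14) = 210: x ≡ 139 (mod 210).
Verify: 139 mod 21 = 13, 139 mod 10 = 9, 139 mod 14 = 13.

x ≡ 139 (mod 210).


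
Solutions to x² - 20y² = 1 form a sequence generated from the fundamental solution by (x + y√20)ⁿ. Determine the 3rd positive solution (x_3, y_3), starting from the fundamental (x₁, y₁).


Step 1: Find the fundamental solution (x₁, y₁) of x² - 20y² = 1.
  Expand √20 as a continued fraction. a₀ = ⌊√20⌋ = 4; iterate m_{k+1} = d_k·a_k − m_k, d_{k+1} = (20 − m_{k+1}²)/d_k, a_{k+1} = ⌊(a₀ + m_{k+1})/d_{k+1}⌋ (starting m₀ = 0, d₀ = 1), with convergents p_k = a_k·p_{k-1} + p_{k-2}, q_k = a_k·q_{k-1} + q_{k-2} (p₋₁ = 1, q₋₁ = 0):
  k = 0: a₀ = 4; p₀/q₀ = 4/1; p₀² − 20·q₀² = 16 − 20 = -4.
  k = 1: m = 4, d = 4, a = ⌊(4 + 4)/4⌋ = 2; p/q = (2·4 + 1)/(2·1 + 0) = 9/2; p² − 20·q² = 81 − 80 = 1.
  The first convergent with p² − 20·q² = 1 gives the fundamental solution (x₁, y₁) = (9, 2).
Step 2: Apply the recurrence (x_{n+1}, y_{n+1}) = (x₁x_n + 20y₁y_n, x₁y_n + y₁x_n) repeatedly.
  From (x_1, y_1) = (9, 2): x_2 = 9·9 + 20·2·2 = 161; y_2 = 9·2 + 2·9 = 36.
  From (x_2, y_2) = (161, 36): x_3 = 9·161 + 20·2·36 = 2889; y_3 = 9·36 + 2·161 = 646.
Step 3: Verify x_3² - 20·y_3² = 8346321 - 8346320 = 1 (should be 1). ✓

(x_1, y_1) = (9, 2); (x_3, y_3) = (2889, 646).


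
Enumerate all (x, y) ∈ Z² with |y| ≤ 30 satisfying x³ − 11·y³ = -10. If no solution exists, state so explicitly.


The equation is x³ - 11y³ = -10. For fixed y, x³ = 11·y³ − 10, so a solution requires the RHS to be a perfect cube.
Strategy: iterate y from -30 to 30, compute RHS = 11·y³ − 10, and check whether it is a (positive or negative) perfect cube.
Check small values of y:
  y = 0: RHS = -10 is not a perfect cube.
  y = 1: RHS = 1 = (1)³ ⇒ x = 1 works.
  y = -1: RHS = -21 is not a perfect cube.
  y = 2: RHS = 78 is not a perfect cube.
  y = -2: RHS = -98 is not a perfect cube.
  y = 3: RHS = 287 is not a perfect cube.
  y = -3: RHS = -307 is not a perfect cube.
Continuing the search up to |y| = 30 finds no further solutions beyond those listed.
Collected solutions: (1, 1).

Solutions (with |y| ≤ 30): (1, 1).


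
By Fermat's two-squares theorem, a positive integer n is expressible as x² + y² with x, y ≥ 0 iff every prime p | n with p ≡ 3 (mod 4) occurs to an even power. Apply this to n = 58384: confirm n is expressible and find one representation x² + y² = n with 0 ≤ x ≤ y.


Step 1: Factor n = 58384 = 2^4 · 41 · 89.
Step 2: Check the mod-4 condition on each prime factor: 2 = 2 (special); 41 ≡ 1 (mod 4), exponent 1; 89 ≡ 1 (mod 4), exponent 1.
All primes ≡ 3 (mod 4) appear to even exponent (or don't appear), so by the two-squares theorem n IS expressible as a sum of two squares.
Step 3: Build a representation. Group n = k² · m with k = 4 and m = 41 · 89 = 3649 (a product of primes ≡ 1 (mod 4)); a representation of m scales to one of n via (k·x)² + (k·y)² = k²(x² + y²). Each prime p ≡ 1 (mod 4) is itself a sum of two squares; find a² by testing p − a² for a perfect square:
  41: 41 − 1² = 40, 41 − 2² = 37, 41 − 3² = 32, 41 − 4² = 25 = 5² ⇒ 41 = 4² + 5².
  89: 89 − 1² = 88, 89 − 2² = 85, 89 − 3² = 80, 89 − 4² = 73, 89 − 5² = 64 = 8² ⇒ 89 = 5² + 8².
  Combine using the Brahmagupta–Fibonacci identity (a² + b²)(c² + d²) = (ac − bd)² + (ad + bc)² = (ac + bd)² + (ad − bc)²:
  41 · 89 = 3649: from (4² + 5²)(5² + 8²), take (4·5 − 5·8, 4·8 + 5·5) = (20 − 40, 32 + 25) = (-20, 57); dropping signs (only squares matter) gives (20, 57); check 20² + 57² = 400 + 3249 = 3649 ✓.
  Scale by k = 4: (4·20, 4·57) = (80, 228).
Step 4: Order so x ≤ y and verify: 80² + 228² = 6400 + 51984 = 58384 = n. ✓

n = 58384 = 80² + 228² (one valid representation with x ≤ y).


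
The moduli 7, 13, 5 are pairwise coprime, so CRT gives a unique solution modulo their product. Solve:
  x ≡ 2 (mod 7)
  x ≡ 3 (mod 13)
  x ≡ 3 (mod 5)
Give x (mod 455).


Moduli 7, 13, 5 are pairwise coprime; by CRT there is a unique solution modulo M = 7 · 13 · 5 = 455.
Solve pairwise, accumulating the modulus:
  Start with x ≡ 2 (mod 7).
  Combine with x ≡ 3 (mod 13): since gcd(7, 13) = 1, we get a unique residue mod 91.
    Write x = 2 + 7·t and substitute into x ≡ 3 (mod 13): 7·t ≡ 3 − 2 = 1 (mod 13).
    The inverse of 7 mod 13 is 2 (since 7·2 = 14 = 1·13 + 1), so t ≡ 2·1 = 2 ≡ 2 (mod 13).
    Then x = 2 + 7·2 = 16, valid modulo lcm(7, 13) = 91: x ≡ 16 (mod 91).
  Combine with x ≡ 3 (mod 5): since gcd(91, 5) = 1, we get a unique residue mod 455.
    Write x = 16 + 91·t and substitute into x ≡ 3 (mod 5): 91·t ≡ 3 − 16 = -13 (mod 5).
    Reduce coefficients mod 5: 1·t ≡ 2 (mod 5).
    So t ≡ 2 (mod 5).
    Then x = 16 + 91·2 = 198, valid modulo lcm(91, 5) = 455: x ≡ 198 (mod 455).
Verify: 198 mod 7 = 2 ✓, 198 mod 13 = 3 ✓, 198 mod 5 = 3 ✓.

x ≡ 198 (mod 455).


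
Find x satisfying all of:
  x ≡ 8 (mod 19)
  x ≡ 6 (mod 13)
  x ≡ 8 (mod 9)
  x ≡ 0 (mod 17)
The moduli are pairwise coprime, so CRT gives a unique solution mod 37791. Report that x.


Product of moduli M = 19 · 13 · 9 · 17 = 37791.
Merge one congruence at a time:
  Start: x ≡ 8 (mod 19).
  Combine with x ≡ 6 (mod 13); new modulus lcm = 247.
    Write x = 8 + 19·t and substitute into x ≡ 6 (mod 13): 19·t ≡ 6 − 8 = -2 (mod 13).
    Reduce coefficients mod 13: 6·t ≡ 11 (mod 13).
    The inverse of 6 mod 13 is 11 (since 6·11 = 66 = 5·13 + 1), so t ≡ 11·11 = 121 ≡ 4 (mod 13).
    Then x = 8 + 19·4 = 84, valid modulo lcm(19, 13) = 247: x ≡ 84 (mod 247).
  Combine with x ≡ 8 (mod 9); new modulus lcm = 2223.
    Write x = 84 + 247·t and substitute into x ≡ 8 (mod 9): 247·t ≡ 8 − 84 = -76 (mod 9).
    Reduce coefficients mod 9: 4·t ≡ 5 (mod 9).
    The inverse of 4 mod 9 is 7 (since 4·7 = 28 = 3·9 + 1), so t ≡ 7·5 = 35 ≡ 8 (mod 9).
    Then x = 84 + 247·8 = 2060, valid modulo lcm(247, 9) = 2223: x ≡ 2060 (mod 2223).
  Combine with x ≡ 0 (mod 17); new modulus lcm = 37791.
    Write x = 2060 + 2223·t and substitute into x ≡ 0 (mod 17): 2223·t ≡ 0 − 2060 = -2060 (mod 17).
    Reduce coefficients mod 17: 13·t ≡ 14 (mod 17).
    The inverse of 13 mod 17 is 4 (since 13·4 = 52 = 3·17 + 1), so t ≡ 4·14 = 56 ≡ 5 (mod 17).
    Then x = 2060 + 2223·5 = 13175, valid modulo lcm(2223, 17) = 37791: x ≡ 13175 (mod 37791).
Verify against each original: 13175 mod 19 = 8, 13175 mod 13 = 6, 13175 mod 9 = 8, 13175 mod 17 = 0.

x ≡ 13175 (mod 37791).


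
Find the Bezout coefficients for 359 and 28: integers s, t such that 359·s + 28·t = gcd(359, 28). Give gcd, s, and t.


Euclidean algorithm on (359, 28) — divide until remainder is 0:
  359 = 12 · 28 + 23
  28 = 1 · 23 + 5
  23 = 4 · 5 + 3
  5 = 1 · 3 + 2
  3 = 1 · 2 + 1
  2 = 2 · 1 + 0
gcd(359, 28) = 1.
Track Bezout coefficients alongside the remainders: start with r₀ = 359 = a·1 + b·0 (s = 1, t = 0) and r₁ = 28 = a·0 + b·1 (s = 0, t = 1); each new remainder r_{k+1} = r_{k-1} − q_k·r_k inherits s_{k+1} = s_{k-1} − q_k·s_k, t_{k+1} = t_{k-1} − q_k·t_k, so r_k = a·s_k + b·t_k at every step:
  q = 12: r = 23, s = 1 − 12·0 = 1, t = 0 − 12·1 = -12  (check: 359·1 + 28·(-12) = 23)
  q = 1: r = 5, s = 0 − 1·1 = -1, t = 1 − 1·(-12) = 13  (check: 359·(-1) + 28·13 = 5)
  q = 4: r = 3, s = 1 − 4·(-1) = 5, t = -12 − 4·13 = -64  (check: 359·5 + 28·(-64) = 3)
  q = 1: r = 2, s = -1 − 1·5 = -6, t = 13 − 1·(-64) = 77  (check: 359·(-6) + 28·77 = 2)
  q = 1: r = 1, s = 5 − 1·(-6) = 11, t = -64 − 1·77 = -141  (check: 359·11 + 28·(-141) = 1)
The row with r = 1 (the gcd) gives the Bezout coefficients s = 11, t = -141.
Result: 359 · (11) + 28 · (-141) = 1.

gcd(359, 28) = 1; s = 11, t = -141 (check: 359·11 + 28·(-141) = 1).


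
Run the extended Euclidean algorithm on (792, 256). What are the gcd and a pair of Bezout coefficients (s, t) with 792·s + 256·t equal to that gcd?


Euclidean algorithm on (792, 256) — divide until remainder is 0:
  792 = 3 · 256 + 24
  256 = 10 · 24 + 16
  24 = 1 · 16 + 8
  16 = 2 · 8 + 0
gcd(792, 256) = 8.
Track Bezout coefficients alongside the remainders: start with r₀ = 792 = a·1 + b·0 (s = 1, t = 0) and r₁ = 256 = a·0 + b·1 (s = 0, t = 1); each new remainder r_{k+1} = r_{k-1} − q_k·r_k inherits s_{k+1} = s_{k-1} − q_k·s_k, t_{k+1} = t_{k-1} − q_k·t_k, so r_k = a·s_k + b·t_k at every step:
  q = 3: r = 24, s = 1 − 3·0 = 1, t = 0 − 3·1 = -3  (check: 792·1 + 256·(-3) = 24)
  q = 10: r = 16, s = 0 − 10·1 = -10, t = 1 − 10·(-3) = 31  (check: 792·(-10) + 256·31 = 16)
  q = 1: r = 8, s = 1 − 1·(-10) = 11, t = -3 − 1·31 = -34  (check: 792·11 + 256·(-34) = 8)
The row with r = 8 (the gcd) gives the Bezout coefficients s = 11, t = -34.
Result: 792 · (11) + 256 · (-34) = 8.

gcd(792, 256) = 8; s = 11, t = -34 (check: 792·11 + 256·(-34) = 8).


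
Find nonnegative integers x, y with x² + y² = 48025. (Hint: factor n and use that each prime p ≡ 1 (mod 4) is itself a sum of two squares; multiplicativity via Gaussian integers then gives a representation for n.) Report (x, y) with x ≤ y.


Step 1: Factor n = 48025 = 5^2 · 17 · 113.
Step 2: Check the mod-4 condition on each prime factor: 5 ≡ 1 (mod 4), exponent 2; 17 ≡ 1 (mod 4), exponent 1; 113 ≡ 1 (mod 4), exponent 1.
All primes ≡ 3 (mod 4) appear to even exponent (or don't appear), so by the two-squares theorem n IS expressible as a sum of two squares.
Step 3: Build a representation. Group n = k² · m with k = 5 and m = 17 · 113 = 1921 (a product of primes ≡ 1 (mod 4)); a representation of m scales to one of n via (k·x)² + (k·y)² = k²(x² + y²). Each prime p ≡ 1 (mod 4) is itself a sum of two squares; find a² by testing p − a² for a perfect square:
  17: 17 − 1² = 16 = 4² ⇒ 17 = 1² + 4².
  113: 113 − 1² = 112, 113 − 2² = 109, 113 − 3² = 104, 113 − 4² = 97, 113 − 5² = 88, 113 − 6² = 77, 113 − 7² = 64 = 8² ⇒ 113 = 7² + 8².
  Combine using the Brahmagupta–Fibonacci identity (a² + b²)(c² + d²) = (ac − bd)² + (ad + bc)² = (ac + bd)² + (ad − bc)²:
  17 · 113 = 1921: from (1² + 4²)(7² + 8²), take (1·7 − 4·8, 1·8 + 4·7) = (7 − 32, 8 + 28) = (-25, 36); dropping signs (only squares matter) gives (25, 36); check 25² + 36² = 625 + 1296 = 1921 ✓.
  Scale by k = 5: (5·25, 5·36) = (125, 180).
Step 4: Order so x ≤ y and verify: 125² + 180² = 15625 + 32400 = 48025 = n. ✓

n = 48025 = 125² + 180² (one valid representation with x ≤ y).


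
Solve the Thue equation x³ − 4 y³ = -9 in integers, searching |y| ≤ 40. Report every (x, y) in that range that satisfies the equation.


The equation is x³ - 4y³ = -9. For fixed y, x³ = 4·y³ − 9, so a solution requires the RHS to be a perfect cube.
Strategy: iterate y from -40 to 40, compute RHS = 4·y³ − 9, and check whether it is a (positive or negative) perfect cube.
Check small values of y:
  y = 0: RHS = -9 is not a perfect cube.
  y = 1: RHS = -5 is not a perfect cube.
  y = -1: RHS = -13 is not a perfect cube.
  y = 2: RHS = 23 is not a perfect cube.
  y = -2: RHS = -41 is not a perfect cube.
  y = 3: RHS = 99 is not a perfect cube.
  y = -3: RHS = -117 is not a perfect cube.
Continuing the search up to |y| = 40 finds no solutions either.
No (x, y) in the scanned range satisfies the equation.

No integer solutions with |y| ≤ 40.


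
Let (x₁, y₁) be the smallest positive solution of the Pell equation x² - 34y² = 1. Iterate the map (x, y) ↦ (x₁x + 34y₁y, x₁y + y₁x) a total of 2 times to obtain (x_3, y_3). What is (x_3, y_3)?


Step 1: Find the fundamental solution (x₁, y₁) of x² - 34y² = 1.
  Expand √34 as a continued fraction. a₀ = ⌊√34⌋ = 5; iterate m_{k+1} = d_k·a_k − m_k, d_{k+1} = (34 − m_{k+1}²)/d_k, a_{k+1} = ⌊(a₀ + m_{k+1})/d_{k+1}⌋ (starting m₀ = 0, d₀ = 1), with convergents p_k = a_k·p_{k-1} + p_{k-2}, q_k = a_k·q_{k-1} + q_{k-2} (p₋₁ = 1, q₋₁ = 0):
  k = 0: a₀ = 5; p₀/q₀ = 5/1; p₀² − 34·q₀² = 25 − 34 = -9.
  k = 1: m = 5, d = 9, a = ⌊(5 + 5)/9⌋ = 1; p/q = (1·5 + 1)/(1·1 + 0) = 6/1; p² − 34·q² = 36 − 34 = 2.
  k = 2: m = 4, d = 2, a = ⌊(5 + 4)/2⌋ = 4; p/q = (4·6 + 5)/(4·1 + 1) = 29/5; p² − 34·q² = 841 − 850 = -9.
  k = 3: m = 4, d = 9, a = ⌊(5 + 4)/9⌋ = 1; p/q = (1·29 + 6)/(1·5 + 1) = 35/6; p² − 34·q² = 1225 − 1224 = 1.
  The first convergent with p² − 34·q² = 1 gives the fundamental solution (x₁, y₁) = (35, 6).
Step 2: Apply the recurrence (x_{n+1}, y_{n+1}) = (x₁x_n + 34y₁y_n, x₁y_n + y₁x_n) repeatedly.
  From (x_1, y_1) = (35, 6): x_2 = 35·35 + 34·6·6 = 2449; y_2 = 35·6 + 6·35 = 420.
  From (x_2, y_2) = (2449, 420): x_3 = 35·2449 + 34·6·420 = 171395; y_3 = 35·420 + 6·2449 = 29394.
Step 3: Verify x_3² - 34·y_3² = 29376246025 - 29376246024 = 1 (should be 1). ✓

(x_1, y_1) = (35, 6); (x_3, y_3) = (171395, 29394).


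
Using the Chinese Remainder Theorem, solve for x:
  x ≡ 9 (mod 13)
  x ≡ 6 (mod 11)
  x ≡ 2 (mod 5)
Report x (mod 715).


Moduli 13, 11, 5 are pairwise coprime; by CRT there is a unique solution modulo M = 13 · 11 · 5 = 715.
Solve pairwise, accumulating the modulus:
  Start with x ≡ 9 (mod 13).
  Combine with x ≡ 6 (mod 11): since gcd(13, 11) = 1, we get a unique residue mod 143.
    Write x = 9 + 13·t and substitute into x ≡ 6 (mod 11): 13·t ≡ 6 − 9 = -3 (mod 11).
    Reduce coefficients mod 11: 2·t ≡ 8 (mod 11).
    The inverse of 2 mod 11 is 6 (since 2·6 = 12 = 1·11 + 1), so t ≡ 6·8 = 48 ≡ 4 (mod 11).
    Then x = 9 + 13·4 = 61, valid modulo lcm(13, 11) = 143: x ≡ 61 (mod 143).
  Combine with x ≡ 2 (mod 5): since gcd(143, 5) = 1, we get a unique residue mod 715.
    Write x = 61 + 143·t and substitute into x ≡ 2 (mod 5): 143·t ≡ 2 − 61 = -59 (mod 5).
    Reduce coefficients mod 5: 3·t ≡ 1 (mod 5).
    The inverse of 3 mod 5 is 2 (since 3·2 = 6 = 1·5 + 1), so t ≡ 2·1 = 2 ≡ 2 (mod 5).
    Then x = 61 + 143·2 = 347, valid modulo lcm(143, 5) = 715: x ≡ 347 (mod 715).
Verify: 347 mod 13 = 9 ✓, 347 mod 11 = 6 ✓, 347 mod 5 = 2 ✓.

x ≡ 347 (mod 715).


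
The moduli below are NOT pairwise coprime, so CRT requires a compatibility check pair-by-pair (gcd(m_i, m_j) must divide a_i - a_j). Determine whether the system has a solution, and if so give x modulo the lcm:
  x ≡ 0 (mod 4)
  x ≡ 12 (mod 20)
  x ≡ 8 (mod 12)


Moduli 4, 20, 12 are not pairwise coprime, so CRT works modulo lcm(m_i) when all pairwise compatibility conditions hold.
Pairwise compatibility: gcd(m_i, m_j) must divide a_i - a_j for every pair.
Merge one congruence at a time:
  Start: x ≡ 0 (mod 4).
  Combine with x ≡ 12 (mod 20): gcd(4, 20) = 4; 12 - 0 = 12, which IS divisible by 4, so compatible.
    Write x = 0 + 4·t and substitute into x ≡ 12 (mod 20): 4·t ≡ 12 − 0 = 12 (mod 20).
    Divide the congruence (and modulus) by g = 4: 1·t ≡ 3 (mod 5).
    So t ≡ 3 (mod 5).
    Then x = 0 + 4·3 = 12, valid modulo lcm(4, 20) = 20: x ≡ 12 (mod 20).
  Combine with x ≡ 8 (mod 12): gcd(20, 12) = 4; 8 - 12 = -4, which IS divisible by 4, so compatible.
    Write x = 12 + 20·t and substitute into x ≡ 8 (mod 12): 20·t ≡ 8 − 12 = -4 (mod 12).
    Divide the congruence (and modulus) by g = 4: 5·t ≡ -1 (mod 3).
    Reduce coefficients mod 3: 2·t ≡ 2 (mod 3).
    The inverse of 2 mod 3 is 2 (since 2·2 = 4 = 1·3 + 1), so t ≡ 2·2 = 4 ≡ 1 (mod 3).
    Then x = 12 + 20·1 = 32, valid modulo lcm(20, 12) = 60: x ≡ 32 (mod 60).
Verify: 32 mod 4 = 0, 32 mod 20 = 12, 32 mod 12 = 8.

x ≡ 32 (mod 60).


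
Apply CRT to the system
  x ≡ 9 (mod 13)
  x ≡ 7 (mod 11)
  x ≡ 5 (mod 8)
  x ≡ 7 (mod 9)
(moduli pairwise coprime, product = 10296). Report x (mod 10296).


Product of moduli M = 13 · 11 · 8 · 9 = 10296.
Merge one congruence at a time:
  Start: x ≡ 9 (mod 13).
  Combine with x ≡ 7 (mod 11); new modulus lcm = 143.
    Write x = 9 + 13·t and substitute into x ≡ 7 (mod 11): 13·t ≡ 7 − 9 = -2 (mod 11).
    Reduce coefficients mod 11: 2·t ≡ 9 (mod 11).
    The inverse of 2 mod 11 is 6 (since 2·6 = 12 = 1·11 + 1), so t ≡ 6·9 = 54 ≡ 10 (mod 11).
    Then x = 9 + 13·10 = 139, valid modulo lcm(13, 11) = 143: x ≡ 139 (mod 143).
  Combine with x ≡ 5 (mod 8); new modulus lcm = 1144.
    Write x = 139 + 143·t and substitute into x ≡ 5 (mod 8): 143·t ≡ 5 − 139 = -134 (mod 8).
    Reduce coefficients mod 8: 7·t ≡ 2 (mod 8).
    The inverse of 7 mod 8 is 7 (since 7·7 = 49 = 6·8 + 1), so t ≡ 7·2 = 14 ≡ 6 (mod 8).
    Then x = 139 + 143·6 = 997, valid modulo lcm(143, 8) = 1144: x ≡ 997 (mod 1144).
  Combine with x ≡ 7 (mod 9); new modulus lcm = 10296.
    Write x = 997 + 1144·t and substitute into x ≡ 7 (mod 9): 1144·t ≡ 7 − 997 = -990 (mod 9).
    Reduce coefficients mod 9: 1·t ≡ 0 (mod 9).
    So t ≡ 0 (mod 9).
    Then x = 997 + 1144·0 = 997, valid modulo lcm(1144, 9) = 10296: x ≡ 997 (mod 10296).
Verify against each original: 997 mod 13 = 9, 997 mod 11 = 7, 997 mod 8 = 5, 997 mod 9 = 7.

x ≡ 997 (mod 10296).


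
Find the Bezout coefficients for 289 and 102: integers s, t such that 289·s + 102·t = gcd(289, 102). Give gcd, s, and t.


Euclidean algorithm on (289, 102) — divide until remainder is 0:
  289 = 2 · 102 + 85
  102 = 1 · 85 + 17
  85 = 5 · 17 + 0
gcd(289, 102) = 17.
Track Bezout coefficients alongside the remainders: start with r₀ = 289 = a·1 + b·0 (s = 1, t = 0) and r₁ = 102 = a·0 + b·1 (s = 0, t = 1); each new remainder r_{k+1} = r_{k-1} − q_k·r_k inherits s_{k+1} = s_{k-1} − q_k·s_k, t_{k+1} = t_{k-1} − q_k·t_k, so r_k = a·s_k + b·t_k at every step:
  q = 2: r = 85, s = 1 − 2·0 = 1, t = 0 − 2·1 = -2  (check: 289·1 + 102·(-2) = 85)
  q = 1: r = 17, s = 0 − 1·1 = -1, t = 1 − 1·(-2) = 3  (check: 289·(-1) + 102·3 = 17)
The row with r = 17 (the gcd) gives the Bezout coefficients s = -1, t = 3.
Result: 289 · (-1) + 102 · (3) = 17.

gcd(289, 102) = 17; s = -1, t = 3 (check: 289·(-1) + 102·3 = 17).


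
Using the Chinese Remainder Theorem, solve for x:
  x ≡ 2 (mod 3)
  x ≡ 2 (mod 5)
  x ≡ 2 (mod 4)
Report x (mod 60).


Moduli 3, 5, 4 are pairwise coprime; by CRT there is a unique solution modulo M = 3 · 5 · 4 = 60.
Solve pairwise, accumulating the modulus:
  Start with x ≡ 2 (mod 3).
  Combine with x ≡ 2 (mod 5): since gcd(3, 5) = 1, we get a unique residue mod 15.
    Write x = 2 + 3·t and substitute into x ≡ 2 (mod 5): 3·t ≡ 2 − 2 = 0 (mod 5).
    The inverse of 3 mod 5 is 2 (since 3·2 = 6 = 1·5 + 1), so t ≡ 2·0 = 0 ≡ 0 (mod 5).
    Then x = 2 + 3·0 = 2, valid modulo lcm(3, 5) = 15: x ≡ 2 (mod 15).
  Combine with x ≡ 2 (mod 4): since gcd(15, 4) = 1, we get a unique residue mod 60.
    Write x = 2 + 15·t and substitute into x ≡ 2 (mod 4): 15·t ≡ 2 − 2 = 0 (mod 4).
    Reduce coefficients mod 4: 3·t ≡ 0 (mod 4).
    The inverse of 3 mod 4 is 3 (since 3·3 = 9 = 2·4 + 1), so t ≡ 3·0 = 0 ≡ 0 (mod 4).
    Then x = 2 + 15·0 = 2, valid modulo lcm(15, 4) = 60: x ≡ 2 (mod 60).
Verify: 2 mod 3 = 2 ✓, 2 mod 5 = 2 ✓, 2 mod 4 = 2 ✓.

x ≡ 2 (mod 60).
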